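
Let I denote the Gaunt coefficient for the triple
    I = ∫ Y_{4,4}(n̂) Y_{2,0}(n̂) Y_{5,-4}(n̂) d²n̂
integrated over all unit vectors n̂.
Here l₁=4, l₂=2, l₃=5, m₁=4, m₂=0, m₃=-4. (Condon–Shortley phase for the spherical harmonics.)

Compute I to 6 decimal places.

0.000000

L=11 odd ⇒ parity kills the (l;000) factor ⇒ I = 0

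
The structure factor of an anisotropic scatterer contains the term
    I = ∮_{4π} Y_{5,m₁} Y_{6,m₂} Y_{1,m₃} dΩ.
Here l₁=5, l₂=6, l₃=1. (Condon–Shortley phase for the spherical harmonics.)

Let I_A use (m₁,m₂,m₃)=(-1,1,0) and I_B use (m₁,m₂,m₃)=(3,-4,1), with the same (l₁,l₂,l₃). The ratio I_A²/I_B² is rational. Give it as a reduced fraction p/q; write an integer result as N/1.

Shared (l₁,l₂,l₃)=(5,6,1): N and (l;000)² cancel in I_A²/I_B².
A: Δ = 10!·0!·2!/13! = 1/858; Racah Σ t=6..6: t=6:+1/17280 = 1/17280; ⇒ 3j(5 6 1; -1 1 0)² = 35/858, sgn -1
B: Δ = 10!·0!·2!/13! = 1/858; Racah Σ t=2..2: t=2:+1/161280 = 1/161280; ⇒ 3j(5 6 1; 3 -4 1)² = 15/286, sgn +1
I_A²/I_B² = (35/858)/(15/286) = 7/9

7/9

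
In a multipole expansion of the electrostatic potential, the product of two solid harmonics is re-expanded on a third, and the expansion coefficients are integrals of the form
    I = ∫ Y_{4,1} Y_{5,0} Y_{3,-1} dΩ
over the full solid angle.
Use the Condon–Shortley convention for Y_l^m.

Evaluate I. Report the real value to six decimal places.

m-sum 0 ✓  L=12 even ✓  1≤3≤9 ✓
Π(2lᵢ+1) = 9×11×7 = 693
triangle coeff Δ(4,5,3) = 1/180180
Σ_t [2,4]: t=2:+1/576 t=3:−1/144 t=4:+1/576 = -1/288
(3j)²=20/1001 [(4 5 3; 0 0 0)], sign=+1
Σ_t [1,3]: t=1:−1/5760 t=2:+1/288 t=3:−1/288 = -1/5760
(3j)²=1/12012 [(4 5 3; 1 0 -1)], sign=-1
⇒ 4πI² = 15/13013
I = (-1)√(15/13013/(4π)) = -0.00957750

-0.009577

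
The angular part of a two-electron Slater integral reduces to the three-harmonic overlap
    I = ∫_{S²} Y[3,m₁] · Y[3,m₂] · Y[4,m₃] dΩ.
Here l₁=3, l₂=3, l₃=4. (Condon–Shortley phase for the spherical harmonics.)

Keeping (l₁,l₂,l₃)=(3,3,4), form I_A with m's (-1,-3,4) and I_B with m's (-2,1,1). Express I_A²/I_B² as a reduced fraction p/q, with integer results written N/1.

21/16

Same 3,3,4: normalisation and zero-m 3j drop out of the ratio.
A: Δ: 2! 4! 4! / 11! → 1/34650; sum: t=0:+1/1152 = 1/1152; 3j²(3 3 4; -1 -3 4) = Δ·Π!·Σ² = 1/33  (sign +1)
B: Δ: 2! 4! 4! / 11! → 1/34650; sum: t=1:−1/144 t=2:+1/48 = 1/72; 3j²(3 3 4; -2 1 1) = Δ·Π!·Σ² = 16/693  (sign -1)
I_A²/I_B² = (1/33)/(16/693) = 21/16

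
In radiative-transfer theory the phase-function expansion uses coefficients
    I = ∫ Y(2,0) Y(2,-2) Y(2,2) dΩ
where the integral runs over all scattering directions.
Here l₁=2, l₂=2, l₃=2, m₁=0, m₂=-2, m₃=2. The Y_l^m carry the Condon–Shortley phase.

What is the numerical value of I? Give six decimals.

-0.180224

Checks pass: Σm=0; 6 even; l₃=2∈[0,4].
(2·2+1)(2·2+1)(2·2+1) = 125
Δ: 2! 2! 2! / 7! → 1/630
sum: t=0:+1/8 t=1:−1/1 t=2:+1/8 = -3/4
3j²(2 2 2; 0 0 0) = Δ·Π!·Σ² = 2/35  (sign -1)
sum: t=0:+1/8 = 1/8
3j²(2 2 2; 0 -2 2) = Δ·Π!·Σ² = 2/35  (sign +1)
combine: 4πI² = 125·2/35·2/35 = 20/49
take √, sign -1: I = -0.18022375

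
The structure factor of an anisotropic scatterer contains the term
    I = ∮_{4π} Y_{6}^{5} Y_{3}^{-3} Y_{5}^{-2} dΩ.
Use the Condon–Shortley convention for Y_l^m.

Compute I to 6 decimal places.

0.169016

Checks pass: Σm=0; 14 even; l₃=5∈[3,9].
(2·6+1)(2·3+1)(2·5+1) = 1001
Δ: 4! 8! 2! / 15! → 1/675675
sum: t=1:−1/8640 t=2:+1/2304 t=3:−1/8640 = 7/34560
3j²(6 3 5; 0 0 0) = Δ·Π!·Σ² = 7/429  (sign -1)
sum: t=0:+1/241920 = 1/241920
3j²(6 3 5; 5 -3 -2) = Δ·Π!·Σ² = 2/91  (sign -1)
combine: 4πI² = 1001·7/429·2/91 = 14/39
take √, sign +1: I = 0.16901560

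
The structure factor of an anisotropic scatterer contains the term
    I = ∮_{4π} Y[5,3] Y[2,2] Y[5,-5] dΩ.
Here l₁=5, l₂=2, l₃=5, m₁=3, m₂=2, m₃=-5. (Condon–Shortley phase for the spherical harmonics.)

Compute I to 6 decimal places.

Checks pass: Σm=0; 12 even; l₃=5∈[3,7].
(2·5+1)(2·2+1)(2·5+1) = 605
Δ: 2! 8! 2! / 13! → 1/38610
sum: t=0:+1/2880 t=1:−1/576 t=2:+1/2880 = -1/960
3j²(5 2 5; 0 0 0) = Δ·Π!·Σ² = 10/429  (sign +1)
sum: t=2:+1/161280 = 1/161280
3j²(5 2 5; 3 2 -5) = Δ·Π!·Σ² = 1/143  (sign +1)
combine: 4πI² = 605·10/429·1/143 = 50/507
take √, sign +1: I = 0.08858824

0.088588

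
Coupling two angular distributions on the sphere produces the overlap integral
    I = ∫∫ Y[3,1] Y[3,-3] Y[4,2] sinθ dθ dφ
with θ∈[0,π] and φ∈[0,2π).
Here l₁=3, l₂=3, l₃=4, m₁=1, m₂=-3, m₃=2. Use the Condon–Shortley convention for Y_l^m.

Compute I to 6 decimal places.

-0.188451

Rules hold: Σm=0, L=10 even, 0≤4≤6.
N = 7·7·9 = 441
Δ = 2!·4!·4!/11! = 1/34650
Racah Σ t=0..2: t=0:+1/72 t=1:−1/16 t=2:+1/72 = -5/144
⇒ 3j(3 3 4; 0 0 0)² = 2/77, sgn -1
Racah Σ t=0..0: t=0:+1/192 = 1/192
⇒ 3j(3 3 4; 1 -3 2)² = 3/77, sgn +1
4πI² = N·(3j₀)²·(3jₘ)² = 54/121
I = -1·√(0.446281/4π) = -0.18845135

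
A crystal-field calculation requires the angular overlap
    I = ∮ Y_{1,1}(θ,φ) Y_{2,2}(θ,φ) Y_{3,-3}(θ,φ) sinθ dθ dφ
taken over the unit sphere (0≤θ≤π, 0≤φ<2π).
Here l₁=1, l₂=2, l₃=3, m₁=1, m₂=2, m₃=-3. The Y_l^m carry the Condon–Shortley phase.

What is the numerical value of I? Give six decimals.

m-sum 0 ✓  L=6 even ✓  1≤3≤3 ✓
Π(2lᵢ+1) = 3×5×7 = 105
triangle coeff Δ(1,2,3) = 1/105
Σ_t [0,0]: t=0:+1/4 = 1/4
(3j)²=3/35 [(1 2 3; 0 0 0)], sign=-1
Σ_t [0,0]: t=0:+1/48 = 1/48
(3j)²=1/7 [(1 2 3; 1 2 -3)], sign=+1
⇒ 4πI² = 9/7
I = (-1)√(9/7/(4π)) = -0.31986543

-0.319865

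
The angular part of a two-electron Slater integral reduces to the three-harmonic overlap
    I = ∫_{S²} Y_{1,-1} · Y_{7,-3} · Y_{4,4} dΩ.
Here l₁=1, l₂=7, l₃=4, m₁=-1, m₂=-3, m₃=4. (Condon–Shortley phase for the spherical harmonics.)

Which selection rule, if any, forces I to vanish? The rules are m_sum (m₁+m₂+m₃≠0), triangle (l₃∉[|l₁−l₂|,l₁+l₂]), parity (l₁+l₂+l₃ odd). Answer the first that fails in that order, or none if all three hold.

Σmᵢ = 0  ✓
l₃∈[|l₁−l₂|,l₁+l₂]=[6,8], have l₃=4  ✗
Σlᵢ = 12 ⇒ even

triangle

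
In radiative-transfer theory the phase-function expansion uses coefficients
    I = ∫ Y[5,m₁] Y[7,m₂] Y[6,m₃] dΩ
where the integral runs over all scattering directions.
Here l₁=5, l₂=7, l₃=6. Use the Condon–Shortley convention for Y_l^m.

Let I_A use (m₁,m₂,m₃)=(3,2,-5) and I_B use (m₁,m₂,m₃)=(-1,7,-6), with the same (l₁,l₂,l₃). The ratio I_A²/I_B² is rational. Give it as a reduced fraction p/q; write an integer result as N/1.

256/143

Shared (l₁,l₂,l₃)=(5,7,6): N and (l;000)² cancel in I_A²/I_B².
A: Δ = 6!·4!·8!/19! = 1/174594420; Racah Σ t=1..2: t=1:−1/29030400 t=2:+1/5806080 = 1/7257600; ⇒ 3j(5 7 6; 3 2 -5)² = 64/4199, sgn -1
B: Δ = 6!·4!·8!/19! = 1/174594420; Racah Σ t=6..6: t=6:+1/696729600 = 1/696729600; ⇒ 3j(5 7 6; -1 7 -6)² = 11/1292, sgn +1
I_A²/I_B² = (64/4199)/(11/1292) = 256/143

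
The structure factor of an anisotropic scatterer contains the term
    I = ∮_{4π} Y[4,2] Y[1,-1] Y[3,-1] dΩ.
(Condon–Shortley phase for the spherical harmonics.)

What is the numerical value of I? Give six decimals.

0.238414

Rules hold: Σm=0, L=8 even, 3≤3≤5.
N = 9·3·7 = 189
Δ = 2!·6!·0!/9! = 1/252
Racah Σ t=1..1: t=1:−1/36 = -1/36
⇒ 3j(4 1 3; 0 0 0)² = 4/63, sgn +1
Racah Σ t=0..0: t=0:+1/96 = 1/96
⇒ 3j(4 1 3; 2 -1 -1)² = 5/84, sgn +1
4πI² = N·(3j₀)²·(3jₘ)² = 5/7
I = +1·√(0.714286/4π) = 0.23841361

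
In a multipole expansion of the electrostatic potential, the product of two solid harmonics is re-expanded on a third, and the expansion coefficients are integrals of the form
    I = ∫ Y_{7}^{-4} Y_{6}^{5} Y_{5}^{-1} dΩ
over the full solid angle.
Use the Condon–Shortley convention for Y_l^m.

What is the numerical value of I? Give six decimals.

m-sum 0 ✓  L=18 even ✓  1≤5≤13 ✓
Π(2lᵢ+1) = 15×13×11 = 2145
triangle coeff Δ(7,6,5) = 1/174594420
Σ_t [2,6]: t=2:+1/4147200 t=3:−1/207360 t=4:+1/82944 t=5:−1/207360 t=6:+1/4147200 = 1/345600
(3j)²=420/46189 [(7 6 5; 0 0 0)], sign=-1
Σ_t [7,8]: t=7:−1/5806080 t=8:+1/8709120 = -1/17418240
(3j)²=275/88179 [(7 6 5; -4 5 -1)], sign=-1
⇒ 4πI² = 82500/1356277
I = (+1)√(82500/1356277/(4π)) = 0.06957414

0.069574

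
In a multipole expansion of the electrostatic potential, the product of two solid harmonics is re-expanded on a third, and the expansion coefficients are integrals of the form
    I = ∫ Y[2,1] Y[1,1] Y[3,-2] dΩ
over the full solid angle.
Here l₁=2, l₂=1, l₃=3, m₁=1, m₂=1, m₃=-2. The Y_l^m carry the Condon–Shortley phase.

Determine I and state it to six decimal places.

Checks pass: Σm=0; 6 even; l₃=3∈[1,3].
(2·2+1)(2·1+1)(2·3+1) = 105
Δ: 0! 4! 2! / 7! → 1/105
sum: t=0:+1/4 = 1/4
3j²(2 1 3; 0 0 0) = Δ·Π!·Σ² = 3/35  (sign -1)
sum: t=0:+1/12 = 1/12
3j²(2 1 3; 1 1 -2) = Δ·Π!·Σ² = 2/21  (sign -1)
combine: 4πI² = 105·3/35·2/21 = 6/7
take √, sign +1: I = 0.26116903

0.261169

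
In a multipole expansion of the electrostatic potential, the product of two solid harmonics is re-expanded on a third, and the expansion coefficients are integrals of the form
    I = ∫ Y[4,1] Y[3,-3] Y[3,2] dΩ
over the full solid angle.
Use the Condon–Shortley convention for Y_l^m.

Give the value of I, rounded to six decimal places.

m-sum 0 ✓  L=10 even ✓  1≤3≤7 ✓
Π(2lᵢ+1) = 9×7×7 = 441
triangle coeff Δ(4,3,3) = 1/34650
Σ_t [1,3]: t=1:−1/72 t=2:+1/16 t=3:−1/72 = 5/144
(3j)²=2/77 [(4 3 3; 0 0 0)], sign=-1
Σ_t [0,0]: t=0:+1/288 = 1/288
(3j)²=5/231 [(4 3 3; 1 -3 2)], sign=-1
⇒ 4πI² = 30/121
I = (+1)√(30/121/(4π)) = 0.14046335

0.140463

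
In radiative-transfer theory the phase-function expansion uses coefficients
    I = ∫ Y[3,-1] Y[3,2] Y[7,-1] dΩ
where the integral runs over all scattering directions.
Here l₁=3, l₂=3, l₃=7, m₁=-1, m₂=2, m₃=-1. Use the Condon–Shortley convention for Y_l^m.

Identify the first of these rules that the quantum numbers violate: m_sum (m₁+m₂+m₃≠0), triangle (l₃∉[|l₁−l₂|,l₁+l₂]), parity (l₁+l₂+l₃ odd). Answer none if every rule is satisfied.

triangle

m₁+m₂+m₃ = -1 + 2 − 1 = 0  ✓
triangle: |3−3|=0 ≤ l₃=7 ≤ 3+3=6  ✗
parity: l₁+l₂+l₃ = 13 is odd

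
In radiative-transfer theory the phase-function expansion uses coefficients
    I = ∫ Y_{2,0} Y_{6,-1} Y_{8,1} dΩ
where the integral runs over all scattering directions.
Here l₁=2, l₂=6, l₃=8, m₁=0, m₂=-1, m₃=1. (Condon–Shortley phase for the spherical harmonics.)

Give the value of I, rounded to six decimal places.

Rules hold: Σm=0, L=16 even, 4≤8≤8.
N = 5·13·17 = 1105
Δ = 0!·4!·12!/17! = 1/30940
Racah Σ t=0..0: t=0:+1/2073600 = 1/2073600
⇒ 3j(2 6 8; 0 0 0)² = 28/1105, sgn +1
Racah Σ t=0..0: t=0:+1/2419200 = 1/2419200
⇒ 3j(2 6 8; 0 -1 1)² = 27/1105, sgn -1
4πI² = N·(3j₀)²·(3jₘ)² = 756/1105
I = -1·√(0.684163/4π) = -0.23333228

-0.233332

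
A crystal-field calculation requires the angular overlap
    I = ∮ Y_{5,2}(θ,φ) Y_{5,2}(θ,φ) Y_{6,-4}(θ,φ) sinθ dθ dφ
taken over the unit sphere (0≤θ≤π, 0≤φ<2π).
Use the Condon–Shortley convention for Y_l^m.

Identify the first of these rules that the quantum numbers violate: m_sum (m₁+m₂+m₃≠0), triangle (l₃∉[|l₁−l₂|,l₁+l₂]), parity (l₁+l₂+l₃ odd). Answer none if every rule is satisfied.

azimuthal sum: 2 + 2 − 4 = 0  ✓
0 ≤ 6 ≤ 10 (triangle on l)  ✓
L = 5 + 5 + 6 = 16 (even)  ✓

none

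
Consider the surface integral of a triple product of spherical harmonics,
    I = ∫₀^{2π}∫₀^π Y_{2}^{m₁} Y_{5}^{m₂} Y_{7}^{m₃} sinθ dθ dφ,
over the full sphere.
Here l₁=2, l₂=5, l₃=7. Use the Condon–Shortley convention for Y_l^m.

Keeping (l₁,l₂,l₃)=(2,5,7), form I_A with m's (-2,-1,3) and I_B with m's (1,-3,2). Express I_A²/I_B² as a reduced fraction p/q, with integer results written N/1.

7/3

Same 2,5,7: normalisation and zero-m 3j drop out of the ratio.
A: Δ: 0! 4! 10! / 15! → 1/15015; sum: t=0:+1/414720 = 1/414720; 3j²(2 5 7; -2 -1 3) = Δ·Π!·Σ² = 2/143  (sign +1)
B: Δ: 0! 4! 10! / 15! → 1/15015; sum: t=0:+1/483840 = 1/483840; 3j²(2 5 7; 1 -3 2) = Δ·Π!·Σ² = 6/1001  (sign -1)
I_A²/I_B² = (2/143)/(6/1001) = 7/3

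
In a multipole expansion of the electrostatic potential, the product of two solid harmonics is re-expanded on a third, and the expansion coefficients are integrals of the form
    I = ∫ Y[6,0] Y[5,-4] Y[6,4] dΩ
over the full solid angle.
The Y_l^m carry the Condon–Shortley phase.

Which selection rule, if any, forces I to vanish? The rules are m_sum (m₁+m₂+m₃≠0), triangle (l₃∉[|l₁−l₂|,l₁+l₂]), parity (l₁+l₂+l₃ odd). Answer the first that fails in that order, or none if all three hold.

m₁+m₂+m₃ = 0 − 4 + 4 = 0  ✓
triangle: |6−5|=1 ≤ l₃=6 ≤ 6+5=11  ✓
parity: l₁+l₂+l₃ = 17 is odd  ✗

parity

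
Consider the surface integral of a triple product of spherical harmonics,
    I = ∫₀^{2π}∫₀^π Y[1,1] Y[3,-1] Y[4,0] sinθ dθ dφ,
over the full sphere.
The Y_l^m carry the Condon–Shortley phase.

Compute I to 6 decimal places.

Rules hold: Σm=0, L=8 even, 2≤4≤4.
N = 3·7·9 = 189
Δ = 0!·2!·6!/9! = 1/252
Racah Σ t=0..0: t=0:+1/36 = 1/36
⇒ 3j(1 3 4; 0 0 0)² = 4/63, sgn +1
Racah Σ t=0..0: t=0:+1/96 = 1/96
⇒ 3j(1 3 4; 1 -1 0)² = 1/42, sgn +1
4πI² = N·(3j₀)²·(3jₘ)² = 2/7
I = +1·√(0.285714/4π) = 0.15078601

0.150786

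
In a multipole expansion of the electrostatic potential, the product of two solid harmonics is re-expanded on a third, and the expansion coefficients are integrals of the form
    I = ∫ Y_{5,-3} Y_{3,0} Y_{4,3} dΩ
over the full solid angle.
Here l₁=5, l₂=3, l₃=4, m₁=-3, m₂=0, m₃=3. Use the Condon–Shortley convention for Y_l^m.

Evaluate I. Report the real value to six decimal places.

m-sum 0 ✓  L=12 even ✓  2≤4≤8 ✓
Π(2lᵢ+1) = 11×7×9 = 693
triangle coeff Δ(5,3,4) = 1/180180
Σ_t [1,3]: t=1:−1/576 t=2:+1/144 t=3:−1/576 = 1/288
(3j)²=20/1001 [(5 3 4; 0 0 0)], sign=+1
Σ_t [2,3]: t=2:+1/2880 t=3:−1/1440 = -1/2880
(3j)²=7/715 [(5 3 4; -3 0 3)], sign=+1
⇒ 4πI² = 252/1859
I = (+1)√(252/1859/(4π)) = 0.10386175

0.103862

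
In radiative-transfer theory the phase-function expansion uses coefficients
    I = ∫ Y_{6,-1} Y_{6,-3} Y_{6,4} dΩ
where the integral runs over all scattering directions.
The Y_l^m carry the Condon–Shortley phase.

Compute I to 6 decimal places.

-0.084679

Checks pass: Σm=0; 18 even; l₃=6∈[0,12].
(2·6+1)(2·6+1)(2·6+1) = 2197
Δ: 6! 6! 6! / 19! → 1/325909584
sum: t=0:+1/373248000 t=1:−1/1728000 t=2:+1/110592 t=3:−1/46656 t=4:+1/110592 t=5:−1/1728000 t=6:+1/373248000 = -7/1555200
3j²(6 6 6; 0 0 0) = Δ·Π!·Σ² = 400/46189  (sign -1)
sum: t=1:−1/4147200 t=2:+1/691200 t=3:−1/1244160 = 1/2488320
3j²(6 6 6; -1 -3 4) = Δ·Π!·Σ² = 875/184756  (sign +1)
combine: 4πI² = 2197·400/46189·875/184756 = 1137500/12623809
take √, sign -1: I = -0.08467897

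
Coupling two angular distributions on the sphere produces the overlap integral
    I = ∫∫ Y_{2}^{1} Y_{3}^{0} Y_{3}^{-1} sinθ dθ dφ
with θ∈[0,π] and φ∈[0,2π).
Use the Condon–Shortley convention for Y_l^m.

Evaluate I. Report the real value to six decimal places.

Checks pass: Σm=0; 8 even; l₃=3∈[1,5].
(2·2+1)(2·3+1)(2·3+1) = 245
Δ: 2! 2! 4! / 9! → 1/3780
sum: t=0:+1/24 t=1:−1/4 t=2:+1/24 = -1/6
3j²(2 3 3; 0 0 0) = Δ·Π!·Σ² = 4/105  (sign +1)
sum: t=0:+1/12 t=1:−1/8 = -1/24
3j²(2 3 3; 1 0 -1) = Δ·Π!·Σ² = 1/210  (sign -1)
combine: 4πI² = 245·4/105·1/210 = 2/45
take √, sign -1: I = -0.05947080

-0.059471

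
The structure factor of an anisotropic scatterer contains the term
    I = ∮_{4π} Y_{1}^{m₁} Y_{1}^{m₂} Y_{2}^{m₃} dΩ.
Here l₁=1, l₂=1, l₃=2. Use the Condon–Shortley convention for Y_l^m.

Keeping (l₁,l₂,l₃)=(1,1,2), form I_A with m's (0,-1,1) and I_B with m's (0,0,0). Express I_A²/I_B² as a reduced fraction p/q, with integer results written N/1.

3/4

Same 1,1,2: normalisation and zero-m 3j drop out of the ratio.
A: Δ: 0! 2! 2! / 5! → 1/30; sum: t=0:+1/2 = 1/2; 3j²(1 1 2; 0 -1 1) = Δ·Π!·Σ² = 1/10  (sign -1)
B: Δ: 0! 2! 2! / 5! → 1/30; sum: t=0:+1/1 = 1/1; 3j²(1 1 2; 0 0 0) = Δ·Π!·Σ² = 2/15  (sign +1)
I_A²/I_B² = (1/10)/(2/15) = 3/4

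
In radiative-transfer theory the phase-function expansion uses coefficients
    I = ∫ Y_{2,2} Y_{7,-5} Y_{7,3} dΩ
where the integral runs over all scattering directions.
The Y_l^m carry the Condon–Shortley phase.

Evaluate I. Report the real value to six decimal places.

0.139127

Rules hold: Σm=0, L=16 even, 5≤7≤9.
N = 5·15·15 = 1125
Δ = 2!·2!·12!/17! = 1/185640
Racah Σ t=0..2: t=0:+1/2419200 t=1:−1/518400 t=2:+1/2419200 = -1/907200
⇒ 3j(2 7 7; 0 0 0)² = 56/3315, sgn +1
Racah Σ t=0..0: t=0:+1/29030400 = 1/29030400
⇒ 3j(2 7 7; 2 -5 3)² = 99/7735, sgn +1
4πI² = N·(3j₀)²·(3jₘ)² = 11880/48841
I = +1·√(0.243238/4π) = 0.13912687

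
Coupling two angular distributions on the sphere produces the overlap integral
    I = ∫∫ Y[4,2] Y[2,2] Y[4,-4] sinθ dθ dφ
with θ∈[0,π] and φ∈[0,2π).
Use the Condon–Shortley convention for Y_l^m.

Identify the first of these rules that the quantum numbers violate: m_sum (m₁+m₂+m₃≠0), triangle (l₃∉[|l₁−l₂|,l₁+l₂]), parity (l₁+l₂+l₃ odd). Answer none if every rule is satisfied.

none

m₁+m₂+m₃ = 2 + 2 − 4 = 0  ✓
triangle: |4−2|=2 ≤ l₃=4 ≤ 4+2=6  ✓
parity: l₁+l₂+l₃ = 10 is even  ✓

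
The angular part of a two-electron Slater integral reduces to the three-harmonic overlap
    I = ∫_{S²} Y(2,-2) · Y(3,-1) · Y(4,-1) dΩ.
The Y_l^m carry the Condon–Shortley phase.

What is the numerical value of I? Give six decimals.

0.000000

m-sum = -2 − 1 − 1 = -4 ≠ 0 ⇒ I = 0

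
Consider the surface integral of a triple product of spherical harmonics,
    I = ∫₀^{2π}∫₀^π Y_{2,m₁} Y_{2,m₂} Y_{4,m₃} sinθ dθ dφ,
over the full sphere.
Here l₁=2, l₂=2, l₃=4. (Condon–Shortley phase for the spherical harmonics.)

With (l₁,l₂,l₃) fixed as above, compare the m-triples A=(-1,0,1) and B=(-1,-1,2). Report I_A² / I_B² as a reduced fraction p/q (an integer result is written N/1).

l's match ⇒ only the (l;m) 3-j factors differ between A and B.
A: triangle coeff Δ(2,2,4) = 1/630; Σ_t [0,0]: t=0:+1/24 = 1/24; (3j)²=1/21 [(2 2 4; -1 0 1)], sign=-1
B: triangle coeff Δ(2,2,4) = 1/630; Σ_t [0,0]: t=0:+1/36 = 1/36; (3j)²=4/63 [(2 2 4; -1 -1 2)], sign=+1
I_A²/I_B² = (1/21)/(4/63) = 3/4

3/4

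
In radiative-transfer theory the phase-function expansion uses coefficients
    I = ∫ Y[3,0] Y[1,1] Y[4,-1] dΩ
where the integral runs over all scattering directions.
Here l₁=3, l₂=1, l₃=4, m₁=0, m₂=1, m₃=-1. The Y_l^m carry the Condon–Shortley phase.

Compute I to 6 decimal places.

Checks pass: Σm=0; 8 even; l₃=4∈[2,4].
(2·3+1)(2·1+1)(2·4+1) = 189
Δ: 0! 6! 2! / 9! → 1/252
sum: t=0:+1/36 = 1/36
3j²(3 1 4; 0 0 0) = Δ·Π!·Σ² = 4/63  (sign +1)
sum: t=0:+1/72 = 1/72
3j²(3 1 4; 0 1 -1) = Δ·Π!·Σ² = 5/126  (sign -1)
combine: 4πI² = 189·4/63·5/126 = 10/21
take √, sign -1: I = -0.19466390

-0.194664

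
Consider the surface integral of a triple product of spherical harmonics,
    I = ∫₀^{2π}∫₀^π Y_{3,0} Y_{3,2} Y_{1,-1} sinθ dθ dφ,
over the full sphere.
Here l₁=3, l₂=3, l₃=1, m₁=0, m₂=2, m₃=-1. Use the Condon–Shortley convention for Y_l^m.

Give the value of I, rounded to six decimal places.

0.000000

0 + 2 − 1 = 1 ≠ 0: azimuthal integral kills it; I = 0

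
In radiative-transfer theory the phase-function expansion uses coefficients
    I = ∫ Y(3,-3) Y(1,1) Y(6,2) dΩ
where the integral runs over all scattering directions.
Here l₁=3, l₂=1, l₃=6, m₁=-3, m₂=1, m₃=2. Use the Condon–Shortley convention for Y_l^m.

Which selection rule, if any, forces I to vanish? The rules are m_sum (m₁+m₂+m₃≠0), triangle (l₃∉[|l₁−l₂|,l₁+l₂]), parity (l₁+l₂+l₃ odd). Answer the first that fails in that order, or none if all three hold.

azimuthal sum: -3 + 1 + 2 = 0  ✓
2 ≤ 6 ≤ 4 (triangle on l)  ✗
L = 3 + 1 + 6 = 10 (even)

triangle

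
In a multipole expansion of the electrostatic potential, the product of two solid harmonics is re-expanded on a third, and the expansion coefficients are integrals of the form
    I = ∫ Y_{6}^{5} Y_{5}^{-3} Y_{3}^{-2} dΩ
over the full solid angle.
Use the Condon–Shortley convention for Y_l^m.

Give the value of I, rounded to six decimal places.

Rules hold: Σm=0, L=14 even, 1≤3≤11.
N = 13·11·7 = 1001
Δ = 8!·4!·2!/15! = 1/675675
Racah Σ t=3..5: t=3:−1/8640 t=4:+1/2304 t=5:−1/8640 = 7/34560
⇒ 3j(6 5 3; 0 0 0)² = 7/429, sgn -1
Racah Σ t=0..1: t=0:+1/483840 t=1:−1/120960 = -1/161280
⇒ 3j(6 5 3; 5 -3 -2)² = 2/91, sgn +1
4πI² = N·(3j₀)²·(3jₘ)² = 14/39
I = -1·√(0.358974/4π) = -0.16901560

-0.169016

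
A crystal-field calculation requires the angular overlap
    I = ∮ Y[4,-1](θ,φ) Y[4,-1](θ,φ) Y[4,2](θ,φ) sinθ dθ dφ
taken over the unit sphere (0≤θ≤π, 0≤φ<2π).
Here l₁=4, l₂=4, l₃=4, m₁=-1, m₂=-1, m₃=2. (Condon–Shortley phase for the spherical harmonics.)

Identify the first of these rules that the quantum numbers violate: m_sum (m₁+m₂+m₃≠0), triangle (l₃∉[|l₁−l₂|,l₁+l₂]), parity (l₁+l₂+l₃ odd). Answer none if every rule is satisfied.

none

m₁+m₂+m₃ = -1 − 1 + 2 = 0  ✓
triangle: |4−4|=0 ≤ l₃=4 ≤ 4+4=8  ✓
parity: l₁+l₂+l₃ = 12 is even  ✓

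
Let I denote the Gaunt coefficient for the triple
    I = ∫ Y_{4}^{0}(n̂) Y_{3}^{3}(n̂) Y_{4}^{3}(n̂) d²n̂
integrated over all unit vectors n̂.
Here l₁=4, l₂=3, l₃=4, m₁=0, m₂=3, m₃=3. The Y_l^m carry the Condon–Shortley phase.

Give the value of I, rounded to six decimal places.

0.000000

m-sum = 0 + 3 + 3 = 6 ≠ 0 ⇒ I = 0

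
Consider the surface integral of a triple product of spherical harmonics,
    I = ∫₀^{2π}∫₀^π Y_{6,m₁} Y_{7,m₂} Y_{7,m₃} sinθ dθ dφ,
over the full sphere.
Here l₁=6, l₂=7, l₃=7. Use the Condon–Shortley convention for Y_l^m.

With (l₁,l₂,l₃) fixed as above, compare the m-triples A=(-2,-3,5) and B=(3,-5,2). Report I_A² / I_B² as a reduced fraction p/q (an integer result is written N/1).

l's match ⇒ only the (l;m) 3-j factors differ between A and B.
A: triangle coeff Δ(6,7,7) = 1/2444321880; Σ_t [2,4]: t=2:+1/49766400 t=3:−1/21772800 t=4:+1/92897280 = -1/66355200; (3j)²=63/8398 [(6 7 7; -2 -3 5)], sign=-1
B: triangle coeff Δ(6,7,7) = 1/2444321880; Σ_t [0,2]: t=0:+1/37324800 t=1:−1/29030400 t=2:+1/232243200 = -1/298598400; (3j)²=7/16796 [(6 7 7; 3 -5 2)], sign=+1
I_A²/I_B² = (63/8398)/(7/16796) = 18/1

18/1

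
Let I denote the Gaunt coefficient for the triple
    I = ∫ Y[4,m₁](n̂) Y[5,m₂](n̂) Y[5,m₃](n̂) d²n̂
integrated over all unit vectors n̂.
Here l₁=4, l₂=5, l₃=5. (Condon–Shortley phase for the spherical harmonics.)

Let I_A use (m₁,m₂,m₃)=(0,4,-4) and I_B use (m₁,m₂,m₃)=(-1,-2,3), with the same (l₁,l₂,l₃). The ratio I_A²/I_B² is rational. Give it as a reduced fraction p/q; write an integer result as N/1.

6/5

l's match ⇒ only the (l;m) 3-j factors differ between A and B.
A: triangle coeff Δ(4,5,5) = 1/3153150; Σ_t [3,4]: t=3:−1/25920 t=4:+1/69120 = -1/41472; (3j)²=2/143 [(4 5 5; 0 4 -4)], sign=+1
B: triangle coeff Δ(4,5,5) = 1/3153150; Σ_t [1,3]: t=1:−1/6912 t=2:+1/2880 t=3:−1/17280 = 1/6912; (3j)²=5/429 [(4 5 5; -1 -2 3)], sign=+1
I_A²/I_B² = (2/143)/(5/429) = 6/5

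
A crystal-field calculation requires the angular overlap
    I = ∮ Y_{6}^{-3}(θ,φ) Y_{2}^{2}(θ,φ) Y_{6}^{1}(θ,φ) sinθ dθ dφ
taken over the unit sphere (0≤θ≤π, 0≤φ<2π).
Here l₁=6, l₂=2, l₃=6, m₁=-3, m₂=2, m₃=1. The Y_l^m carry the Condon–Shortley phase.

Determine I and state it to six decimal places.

0.177674

Checks pass: Σm=0; 14 even; l₃=6∈[4,8].
(2·6+1)(2·2+1)(2·6+1) = 845
Δ: 2! 10! 2! / 15! → 1/90090
sum: t=0:+1/69120 t=1:−1/14400 t=2:+1/69120 = -7/172800
3j²(6 2 6; 0 0 0) = Δ·Π!·Σ² = 14/715  (sign -1)
sum: t=2:+1/120960 = 1/120960
3j²(6 2 6; -3 2 1) = Δ·Π!·Σ² = 24/1001  (sign -1)
combine: 4πI² = 845·14/715·24/1001 = 48/121
take √, sign +1: I = 0.17767364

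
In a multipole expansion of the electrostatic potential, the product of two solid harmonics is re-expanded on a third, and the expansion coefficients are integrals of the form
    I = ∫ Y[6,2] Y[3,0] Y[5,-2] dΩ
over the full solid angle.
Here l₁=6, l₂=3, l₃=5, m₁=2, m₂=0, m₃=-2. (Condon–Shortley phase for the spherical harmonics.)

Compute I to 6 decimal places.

Rules hold: Σm=0, L=14 even, 3≤5≤9.
N = 13·7·11 = 1001
Δ = 4!·8!·2!/15! = 1/675675
Racah Σ t=1..3: t=1:−1/8640 t=2:+1/2304 t=3:−1/8640 = 7/34560
⇒ 3j(6 3 5; 0 0 0)² = 7/429, sgn -1
Racah Σ t=1..3: t=1:−1/8640 t=2:+1/5760 t=3:−1/60480 = 1/24192
⇒ 3j(6 3 5; 2 0 -2)² = 8/3003, sgn -1
4πI² = N·(3j₀)²·(3jₘ)² = 56/1287
I = +1·√(0.043512/4π) = 0.05884368

0.058844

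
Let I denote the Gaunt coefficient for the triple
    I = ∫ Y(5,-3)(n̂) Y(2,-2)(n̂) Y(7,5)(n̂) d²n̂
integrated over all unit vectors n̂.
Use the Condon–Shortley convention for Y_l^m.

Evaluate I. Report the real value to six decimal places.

-0.252127

m-sum 0 ✓  L=14 even ✓  3≤7≤7 ✓
Π(2lᵢ+1) = 11×5×15 = 825
triangle coeff Δ(5,2,7) = 1/15015
Σ_t [0,0]: t=0:+1/57600 = 1/57600
(3j)²=21/715 [(5 2 7; 0 0 0)], sign=-1
Σ_t [0,0]: t=0:+1/1935360 = 1/1935360
(3j)²=3/91 [(5 2 7; -3 -2 5)], sign=+1
⇒ 4πI² = 135/169
I = (-1)√(135/169/(4π)) = -0.25212656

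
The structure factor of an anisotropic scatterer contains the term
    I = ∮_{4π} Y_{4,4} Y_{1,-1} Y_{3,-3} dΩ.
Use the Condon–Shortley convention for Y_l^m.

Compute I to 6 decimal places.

Rules hold: Σm=0, L=8 even, 3≤3≤5.
N = 9·3·7 = 189
Δ = 2!·6!·0!/9! = 1/252
Racah Σ t=1..1: t=1:−1/36 = -1/36
⇒ 3j(4 1 3; 0 0 0)² = 4/63, sgn +1
Racah Σ t=0..0: t=0:+1/1440 = 1/1440
⇒ 3j(4 1 3; 4 -1 -3)² = 1/9, sgn +1
4πI² = N·(3j₀)²·(3jₘ)² = 4/3
I = +1·√(1.33333/4π) = 0.32573501

0.325735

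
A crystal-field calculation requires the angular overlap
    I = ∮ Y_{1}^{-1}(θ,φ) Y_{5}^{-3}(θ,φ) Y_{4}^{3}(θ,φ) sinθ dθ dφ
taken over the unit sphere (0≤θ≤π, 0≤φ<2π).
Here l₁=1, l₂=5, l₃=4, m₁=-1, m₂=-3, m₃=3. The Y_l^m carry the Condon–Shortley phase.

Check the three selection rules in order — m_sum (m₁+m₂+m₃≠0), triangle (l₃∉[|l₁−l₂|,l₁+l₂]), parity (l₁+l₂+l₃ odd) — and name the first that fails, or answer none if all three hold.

m_sum

m₁+m₂+m₃ = -1 − 3 + 3 = -1  ✗
triangle: |1−5|=4 ≤ l₃=4 ≤ 1+5=6
parity: l₁+l₂+l₃ = 10 is even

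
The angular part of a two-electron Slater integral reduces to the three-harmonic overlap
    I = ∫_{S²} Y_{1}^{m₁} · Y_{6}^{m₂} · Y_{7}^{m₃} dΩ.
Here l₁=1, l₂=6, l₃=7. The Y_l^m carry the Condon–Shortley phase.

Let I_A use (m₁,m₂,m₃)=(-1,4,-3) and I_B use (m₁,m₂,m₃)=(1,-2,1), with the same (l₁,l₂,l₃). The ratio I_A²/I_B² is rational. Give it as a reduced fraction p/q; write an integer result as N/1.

2/5

Same 1,6,7: normalisation and zero-m 3j drop out of the ratio.
A: Δ: 0! 2! 12! / 15! → 1/1365; sum: t=0:+1/14515200 = 1/14515200; 3j²(1 6 7; -1 4 -3) = Δ·Π!·Σ² = 2/455  (sign +1)
B: Δ: 0! 2! 12! / 15! → 1/1365; sum: t=0:+1/1935360 = 1/1935360; 3j²(1 6 7; 1 -2 1) = Δ·Π!·Σ² = 1/91  (sign +1)
I_A²/I_B² = (2/455)/(1/91) = 2/5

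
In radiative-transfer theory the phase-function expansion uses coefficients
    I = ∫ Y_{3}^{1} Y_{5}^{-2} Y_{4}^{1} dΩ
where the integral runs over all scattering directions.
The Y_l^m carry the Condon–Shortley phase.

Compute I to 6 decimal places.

0.148044

Checks pass: Σm=0; 12 even; l₃=4∈[2,8].
(2·3+1)(2·5+1)(2·4+1) = 693
Δ: 4! 2! 6! / 13! → 1/180180
sum: t=1:−1/576 t=2:+1/144 t=3:−1/576 = 1/288
3j²(3 5 4; 0 0 0) = Δ·Π!·Σ² = 20/1001  (sign +1)
sum: t=0:+1/1728 t=1:−1/288 t=2:+1/960 = -1/540
3j²(3 5 4; 1 -2 1) = Δ·Π!·Σ² = 128/6435  (sign +1)
combine: 4πI² = 693·20/1001·128/6435 = 512/1859
take √, sign +1: I = 0.14804384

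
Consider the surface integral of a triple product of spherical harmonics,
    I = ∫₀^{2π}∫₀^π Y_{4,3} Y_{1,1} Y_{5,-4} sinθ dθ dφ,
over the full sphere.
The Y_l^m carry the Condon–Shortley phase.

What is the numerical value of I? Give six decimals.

0.294638

m-sum 0 ✓  L=10 even ✓  3≤5≤5 ✓
Π(2lᵢ+1) = 9×3×11 = 297
triangle coeff Δ(4,1,5) = 1/495
Σ_t [0,0]: t=0:+1/576 = 1/576
(3j)²=5/99 [(4 1 5; 0 0 0)], sign=-1
Σ_t [0,0]: t=0:+1/10080 = 1/10080
(3j)²=4/55 [(4 1 5; 3 1 -4)], sign=-1
⇒ 4πI² = 12/11
I = (+1)√(12/11/(4π)) = 0.29463840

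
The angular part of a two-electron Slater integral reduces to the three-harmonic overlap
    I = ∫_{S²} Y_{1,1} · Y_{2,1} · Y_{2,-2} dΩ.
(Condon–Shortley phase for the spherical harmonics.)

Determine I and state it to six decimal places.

L=5 odd ⇒ parity kills the (l;000) factor ⇒ I = 0

0.000000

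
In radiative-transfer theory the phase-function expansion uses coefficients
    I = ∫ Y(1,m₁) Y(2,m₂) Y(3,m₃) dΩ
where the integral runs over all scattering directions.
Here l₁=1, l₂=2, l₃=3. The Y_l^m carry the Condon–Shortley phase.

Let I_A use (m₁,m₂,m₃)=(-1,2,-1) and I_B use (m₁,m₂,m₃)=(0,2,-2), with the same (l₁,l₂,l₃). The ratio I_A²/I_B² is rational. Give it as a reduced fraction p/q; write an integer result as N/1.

1/5

Same 1,2,3: normalisation and zero-m 3j drop out of the ratio.
A: Δ: 0! 2! 4! / 7! → 1/105; sum: t=0:+1/48 = 1/48; 3j²(1 2 3; -1 2 -1) = Δ·Π!·Σ² = 1/105  (sign +1)
B: Δ: 0! 2! 4! / 7! → 1/105; sum: t=0:+1/24 = 1/24; 3j²(1 2 3; 0 2 -2) = Δ·Π!·Σ² = 1/21  (sign -1)
I_A²/I_B² = (1/105)/(1/21) = 1/5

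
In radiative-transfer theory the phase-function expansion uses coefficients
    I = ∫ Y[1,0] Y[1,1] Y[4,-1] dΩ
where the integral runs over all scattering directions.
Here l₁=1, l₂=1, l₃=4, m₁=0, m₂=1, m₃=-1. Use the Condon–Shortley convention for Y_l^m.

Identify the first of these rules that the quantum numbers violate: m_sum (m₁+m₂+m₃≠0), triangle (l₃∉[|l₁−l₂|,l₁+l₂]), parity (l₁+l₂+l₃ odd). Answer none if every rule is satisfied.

azimuthal sum: 0 + 1 − 1 = 0  ✓
0 ≤ 4 ≤ 2 (triangle on l)  ✗
L = 1 + 1 + 4 = 6 (even)

triangle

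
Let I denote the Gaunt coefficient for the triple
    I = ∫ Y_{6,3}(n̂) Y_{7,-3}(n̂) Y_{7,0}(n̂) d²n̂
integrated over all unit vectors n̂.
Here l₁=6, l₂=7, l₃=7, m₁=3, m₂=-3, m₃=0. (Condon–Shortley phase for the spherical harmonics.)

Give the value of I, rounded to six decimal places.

Rules hold: Σm=0, L=20 even, 1≤7≤13.
N = 13·15·15 = 2925
Δ = 6!·6!·8!/21! = 1/2444321880
Racah Σ t=0..6: t=0:+1/2612736000 t=1:−1/20736000 t=2:+1/1658880 t=3:−1/746496 t=4:+1/1658880 t=5:−1/20736000 t=6:+1/2612736000 = -1/4354560
⇒ 3j(6 7 7; 0 0 0)² = 1000/138567, sgn +1
Racah Σ t=0..3: t=0:+1/14929920 t=1:−1/4147200 t=2:+1/8294400 t=3:−1/130636800 = -1/16329600
⇒ 3j(6 7 7; 3 -3 0)² = 1024/138567, sgn +1
4πI² = N·(3j₀)²·(3jₘ)² = 25600000/164109517
I = +1·√(0.155993/4π) = 0.11141616

0.111416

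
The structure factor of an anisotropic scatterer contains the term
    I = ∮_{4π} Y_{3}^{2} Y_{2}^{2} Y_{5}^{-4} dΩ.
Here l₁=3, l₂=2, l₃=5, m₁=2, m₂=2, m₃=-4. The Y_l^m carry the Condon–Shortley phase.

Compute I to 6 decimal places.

Checks pass: Σm=0; 10 even; l₃=5∈[1,5].
(2·3+1)(2·2+1)(2·5+1) = 385
Δ: 0! 6! 4! / 11! → 1/2310
sum: t=0:+1/144 = 1/144
3j²(3 2 5; 0 0 0) = Δ·Π!·Σ² = 10/231  (sign -1)
sum: t=0:+1/2880 = 1/2880
3j²(3 2 5; 2 2 -4) = Δ·Π!·Σ² = 3/55  (sign -1)
combine: 4πI² = 385·10/231·3/55 = 10/11
take √, sign +1: I = 0.26896683

0.268967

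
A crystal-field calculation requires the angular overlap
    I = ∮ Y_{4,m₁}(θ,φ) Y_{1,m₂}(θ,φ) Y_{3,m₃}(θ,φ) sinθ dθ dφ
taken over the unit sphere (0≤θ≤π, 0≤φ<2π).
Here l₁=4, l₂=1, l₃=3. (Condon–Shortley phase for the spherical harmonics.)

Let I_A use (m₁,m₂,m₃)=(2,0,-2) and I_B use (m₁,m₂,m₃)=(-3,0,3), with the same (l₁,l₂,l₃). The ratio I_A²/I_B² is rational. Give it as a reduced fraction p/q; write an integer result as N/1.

12/7

Same 4,1,3: normalisation and zero-m 3j drop out of the ratio.
A: Δ: 2! 6! 0! / 9! → 1/252; sum: t=1:−1/120 = -1/120; 3j²(4 1 3; 2 0 -2) = Δ·Π!·Σ² = 1/21  (sign +1)
B: Δ: 2! 6! 0! / 9! → 1/252; sum: t=1:−1/720 = -1/720; 3j²(4 1 3; -3 0 3) = Δ·Π!·Σ² = 1/36  (sign -1)
I_A²/I_B² = (1/21)/(1/36) = 12/7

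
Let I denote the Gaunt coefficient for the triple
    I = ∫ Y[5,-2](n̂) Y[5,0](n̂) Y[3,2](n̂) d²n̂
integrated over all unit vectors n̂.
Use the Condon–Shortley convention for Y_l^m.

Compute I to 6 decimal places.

Σlᵢ=13 odd — θ-integrand is odd under cosθ→−cosθ; I=0

0.000000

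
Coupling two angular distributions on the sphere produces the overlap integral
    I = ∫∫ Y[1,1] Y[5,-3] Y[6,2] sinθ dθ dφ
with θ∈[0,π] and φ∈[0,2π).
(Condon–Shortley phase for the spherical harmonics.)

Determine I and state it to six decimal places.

Rules hold: Σm=0, L=12 even, 4≤6≤6.
N = 3·11·13 = 429
Δ = 0!·2!·10!/13! = 1/858
Racah Σ t=0..0: t=0:+1/14400 = 1/14400
⇒ 3j(1 5 6; 0 0 0)² = 6/143, sgn +1
Racah Σ t=0..0: t=0:+1/161280 = 1/161280
⇒ 3j(1 5 6; 1 -3 2)² = 1/143, sgn +1
4πI² = N·(3j₀)²·(3jₘ)² = 18/143
I = +1·√(0.125874/4π) = 0.10008369

0.100084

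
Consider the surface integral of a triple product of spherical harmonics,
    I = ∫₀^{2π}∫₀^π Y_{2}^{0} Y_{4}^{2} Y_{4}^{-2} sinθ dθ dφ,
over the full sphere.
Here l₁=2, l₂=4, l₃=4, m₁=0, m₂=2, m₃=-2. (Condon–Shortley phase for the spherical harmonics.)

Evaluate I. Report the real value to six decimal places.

0.065536

Checks pass: Σm=0; 10 even; l₃=4∈[2,6].
(2·2+1)(2·4+1)(2·4+1) = 405
Δ: 2! 2! 6! / 11! → 1/13860
sum: t=0:+1/192 t=1:−1/36 t=2:+1/192 = -5/288
3j²(2 4 4; 0 0 0) = Δ·Π!·Σ² = 20/693  (sign -1)
sum: t=0:+1/2880 t=1:−1/120 t=2:+1/192 = -1/360
3j²(2 4 4; 0 2 -2) = Δ·Π!·Σ² = 16/3465  (sign -1)
combine: 4πI² = 405·20/693·16/3465 = 320/5929
take √, sign +1: I = 0.06553591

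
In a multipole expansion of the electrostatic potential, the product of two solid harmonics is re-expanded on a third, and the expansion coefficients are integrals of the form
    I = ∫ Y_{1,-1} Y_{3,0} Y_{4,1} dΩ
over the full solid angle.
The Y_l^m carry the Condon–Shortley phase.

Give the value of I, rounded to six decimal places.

Rules hold: Σm=0, L=8 even, 2≤4≤4.
N = 3·7·9 = 189
Δ = 0!·2!·6!/9! = 1/252
Racah Σ t=0..0: t=0:+1/36 = 1/36
⇒ 3j(1 3 4; 0 0 0)² = 4/63, sgn +1
Racah Σ t=0..0: t=0:+1/72 = 1/72
⇒ 3j(1 3 4; -1 0 1)² = 5/126, sgn -1
4πI² = N·(3j₀)²·(3jₘ)² = 10/21
I = -1·√(0.47619/4π) = -0.19466390

-0.194664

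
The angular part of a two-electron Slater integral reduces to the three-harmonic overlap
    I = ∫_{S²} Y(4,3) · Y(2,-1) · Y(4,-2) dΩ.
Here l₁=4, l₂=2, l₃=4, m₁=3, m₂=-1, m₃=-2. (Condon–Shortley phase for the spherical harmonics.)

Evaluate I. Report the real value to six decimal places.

-0.187702

Rules hold: Σm=0, L=10 even, 2≤4≤6.
N = 9·5·9 = 405
Δ = 2!·6!·2!/11! = 1/13860
Racah Σ t=0..2: t=0:+1/192 t=1:−1/36 t=2:+1/192 = -5/288
⇒ 3j(4 2 4; 0 0 0)² = 20/693, sgn -1
Racah Σ t=0..1: t=0:+1/240 t=1:−1/1440 = 1/288
⇒ 3j(4 2 4; 3 -1 -2)² = 5/132, sgn +1
4πI² = N·(3j₀)²·(3jₘ)² = 375/847
I = -1·√(0.442739/4π) = -0.18770204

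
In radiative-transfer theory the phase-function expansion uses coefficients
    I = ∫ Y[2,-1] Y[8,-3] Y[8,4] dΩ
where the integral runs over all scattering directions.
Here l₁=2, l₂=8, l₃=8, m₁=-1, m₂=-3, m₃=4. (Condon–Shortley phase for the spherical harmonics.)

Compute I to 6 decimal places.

Checks pass: Σm=0; 18 even; l₃=8∈[6,10].
(2·2+1)(2·8+1)(2·8+1) = 1445
Δ: 2! 2! 14! / 19! → 1/348840
sum: t=0:+1/116121600 t=1:−1/25401600 t=2:+1/116121600 = -1/45158400
3j²(2 8 8; 0 0 0) = Δ·Π!·Σ² = 24/1615  (sign -1)
sum: t=1:−1/174182400 t=2:+1/479001600 = -1/273715200
3j²(2 8 8; -1 -3 4) = Δ·Π!·Σ² = 49/3876  (sign -1)
combine: 4πI² = 1445·24/1615·49/3876 = 98/361
take √, sign +1: I = 0.14697873

0.146979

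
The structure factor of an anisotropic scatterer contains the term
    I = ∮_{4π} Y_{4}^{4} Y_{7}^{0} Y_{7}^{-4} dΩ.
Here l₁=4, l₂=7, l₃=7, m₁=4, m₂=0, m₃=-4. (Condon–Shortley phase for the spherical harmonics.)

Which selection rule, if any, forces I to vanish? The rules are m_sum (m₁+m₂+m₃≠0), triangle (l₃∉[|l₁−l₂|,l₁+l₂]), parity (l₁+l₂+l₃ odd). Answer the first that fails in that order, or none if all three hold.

none

azimuthal sum: 4 + 0 − 4 = 0  ✓
3 ≤ 7 ≤ 11 (triangle on l)  ✓
L = 4 + 7 + 7 = 18 (even)  ✓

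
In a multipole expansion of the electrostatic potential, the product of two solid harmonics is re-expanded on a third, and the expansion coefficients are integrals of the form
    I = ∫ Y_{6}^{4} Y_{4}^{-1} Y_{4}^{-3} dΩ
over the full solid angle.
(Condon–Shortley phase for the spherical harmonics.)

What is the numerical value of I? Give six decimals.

m-sum 0 ✓  L=14 even ✓  2≤4≤10 ✓
Π(2lᵢ+1) = 13×9×9 = 1053
triangle coeff Δ(6,4,4) = 1/1261260
Σ_t [2,4]: t=2:+1/4608 t=3:−1/1296 t=4:+1/4608 = -7/20736
(3j)²=20/1287 [(6 4 4; 0 0 0)], sign=-1
Σ_t [1,2]: t=1:−1/28800 t=2:+1/34560 = -1/172800
(3j)²=1/1430 [(6 4 4; 4 -1 -3)], sign=+1
⇒ 4πI² = 18/1573
I = (-1)√(18/1573/(4π)) = -0.03017637

-0.030176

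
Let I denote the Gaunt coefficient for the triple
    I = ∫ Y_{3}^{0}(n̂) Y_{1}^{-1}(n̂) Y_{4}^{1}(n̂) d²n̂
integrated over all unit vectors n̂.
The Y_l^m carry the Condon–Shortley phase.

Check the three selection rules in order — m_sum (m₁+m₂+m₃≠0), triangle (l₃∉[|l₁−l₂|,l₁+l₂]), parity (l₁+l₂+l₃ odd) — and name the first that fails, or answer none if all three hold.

none

azimuthal sum: 0 − 1 + 1 = 0  ✓
2 ≤ 4 ≤ 4 (triangle on l)  ✓
L = 3 + 1 + 4 = 8 (even)  ✓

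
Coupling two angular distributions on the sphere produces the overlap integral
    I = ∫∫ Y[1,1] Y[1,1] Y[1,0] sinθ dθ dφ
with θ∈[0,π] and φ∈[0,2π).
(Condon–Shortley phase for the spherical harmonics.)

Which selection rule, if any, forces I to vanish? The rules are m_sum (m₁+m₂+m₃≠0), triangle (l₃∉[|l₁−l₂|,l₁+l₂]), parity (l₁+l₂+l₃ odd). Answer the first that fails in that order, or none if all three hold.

m_sum

azimuthal sum: 1 + 1 + 0 = 2  ✗
0 ≤ 1 ≤ 2 (triangle on l)
L = 1 + 1 + 1 = 3 (odd)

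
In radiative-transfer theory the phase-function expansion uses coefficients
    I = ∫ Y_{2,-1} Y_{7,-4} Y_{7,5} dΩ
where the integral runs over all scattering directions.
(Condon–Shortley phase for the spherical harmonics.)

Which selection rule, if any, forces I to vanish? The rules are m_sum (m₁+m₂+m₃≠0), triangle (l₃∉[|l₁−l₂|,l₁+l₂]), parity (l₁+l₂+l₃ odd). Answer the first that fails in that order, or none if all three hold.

none

m₁+m₂+m₃ = -1 − 4 + 5 = 0  ✓
triangle: |2−7|=5 ≤ l₃=7 ≤ 2+7=9  ✓
parity: l₁+l₂+l₃ = 16 is even  ✓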